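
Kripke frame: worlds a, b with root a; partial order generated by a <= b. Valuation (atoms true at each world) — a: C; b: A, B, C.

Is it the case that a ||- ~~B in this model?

Yes

a ||- ~~B: no world accessible from a forces ~B.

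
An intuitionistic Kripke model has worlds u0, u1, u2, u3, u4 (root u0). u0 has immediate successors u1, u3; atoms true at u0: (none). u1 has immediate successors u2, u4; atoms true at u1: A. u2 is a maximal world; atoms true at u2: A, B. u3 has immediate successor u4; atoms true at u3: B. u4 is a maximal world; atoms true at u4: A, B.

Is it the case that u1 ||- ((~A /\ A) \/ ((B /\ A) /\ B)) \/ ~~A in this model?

Yes

u1 ||- ((~A /\ A) \/ ((B /\ A) /\ B)) \/ ~~A via the disjunct ~~A.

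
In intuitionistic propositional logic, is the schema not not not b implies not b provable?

Yes

This is triple-negation reduction, which is intuitionistically derivable.
Assume not not not b and suppose b. Then not not b (double-negation introduction), contradicting not not not b. So not b.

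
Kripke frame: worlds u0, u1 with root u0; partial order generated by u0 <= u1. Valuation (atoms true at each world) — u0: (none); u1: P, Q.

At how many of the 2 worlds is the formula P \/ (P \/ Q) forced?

1

u0: does not force it — u0 ||-/- P \/ (P \/ Q): neither disjunct is forced at u0.
u1: forces it.
Worlds forcing the formula: {u1}.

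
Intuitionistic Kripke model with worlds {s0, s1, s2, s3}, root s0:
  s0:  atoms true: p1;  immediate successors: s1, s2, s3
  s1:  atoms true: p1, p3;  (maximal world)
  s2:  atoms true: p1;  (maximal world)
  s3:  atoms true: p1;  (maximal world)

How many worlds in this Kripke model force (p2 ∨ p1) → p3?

s0: does not force it — s0 ⊮ (p2 ∨ p1) → p3: already at s0 itself, s0 ⊩ p2 ∨ p1 but s0 ⊮ p3.
s1: forces it.
s2: does not force it — s2 ⊮ (p2 ∨ p1) → p3: already at s2 itself, s2 ⊩ p2 ∨ p1 but s2 ⊮ p3.
s3: does not force it — s3 ⊮ (p2 ∨ p1) → p3: already at s3 itself, s3 ⊩ p2 ∨ p1 but s3 ⊮ p3.
Worlds forcing the formula: {s1}.

1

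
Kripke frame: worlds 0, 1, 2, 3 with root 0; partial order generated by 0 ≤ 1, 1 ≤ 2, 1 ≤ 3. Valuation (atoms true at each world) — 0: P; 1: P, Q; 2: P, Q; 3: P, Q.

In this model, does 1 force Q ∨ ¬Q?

1 ⊩ Q ∨ ¬Q via the disjunct Q.

Yes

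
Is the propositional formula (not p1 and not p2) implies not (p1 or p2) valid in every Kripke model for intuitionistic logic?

This is a constructively valid De Morgan direction (conjunction of negations to negated disjunction), which is intuitionistically derivable.
If both not p1 and not p2 hold at a world, no accessible world forces p1 or forces p2, so none forces p1 or p2.

Yes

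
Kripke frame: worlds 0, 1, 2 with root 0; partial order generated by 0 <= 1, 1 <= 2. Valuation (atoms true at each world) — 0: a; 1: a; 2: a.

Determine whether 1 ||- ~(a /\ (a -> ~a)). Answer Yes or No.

1 ||- ~(a /\ (a -> ~a)): no world accessible from 1 forces a /\ (a -> ~a).

Yes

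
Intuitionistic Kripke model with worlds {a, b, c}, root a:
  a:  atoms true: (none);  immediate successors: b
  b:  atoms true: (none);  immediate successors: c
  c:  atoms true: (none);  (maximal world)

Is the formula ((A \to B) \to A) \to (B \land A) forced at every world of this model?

Yes

a \Vdash ((A \to B) \to A) \to (B \land A) vacuously: no world accessible from a forces the antecedent (A \to B) \to A.
Since the root a forces ((A \to B) \to A) \to (B \land A) and forcing is persistent (monotone upward), every world forces it.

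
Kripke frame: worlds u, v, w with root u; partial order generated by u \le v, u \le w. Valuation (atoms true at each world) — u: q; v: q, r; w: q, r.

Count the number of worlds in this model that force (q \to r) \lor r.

u: does not force it — u \nVdash (q \to r) \lor r: neither disjunct is forced at u.
v: forces it.
w: forces it.
Worlds forcing the formula: {v, w}.

2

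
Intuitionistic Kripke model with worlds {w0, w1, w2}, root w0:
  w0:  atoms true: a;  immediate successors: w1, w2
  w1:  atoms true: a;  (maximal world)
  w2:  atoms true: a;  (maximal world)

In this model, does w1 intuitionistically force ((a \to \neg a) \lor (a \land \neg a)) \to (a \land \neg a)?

w1 \Vdash ((a \to \neg a) \lor (a \land \neg a)) \to (a \land \neg a) vacuously: no world accessible from w1 forces the antecedent (a \to \neg a) \lor (a \land \neg a).

Yes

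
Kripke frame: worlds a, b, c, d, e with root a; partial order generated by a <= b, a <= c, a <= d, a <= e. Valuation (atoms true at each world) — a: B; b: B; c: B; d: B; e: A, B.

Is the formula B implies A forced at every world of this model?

No

Not every world: a does not force B implies A.
a does not force B implies A: already at a itself, a forces B but a does not force A.
a lacks atom A, so a does not force A.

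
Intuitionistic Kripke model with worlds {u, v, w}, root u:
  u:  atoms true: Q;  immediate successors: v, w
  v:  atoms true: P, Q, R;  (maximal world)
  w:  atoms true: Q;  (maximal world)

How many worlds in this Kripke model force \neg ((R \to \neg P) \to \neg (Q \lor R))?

1

u: does not force it — u \nVdash \neg ((R \to \neg P) \to \neg (Q \lor R)) since v is accessible from u and v \Vdash (R \to \neg P) \to \neg (Q \lor R).
v: does not force it — v \nVdash \neg ((R \to \neg P) \to \neg (Q \lor R)) since v is accessible from v and v \Vdash (R \to \neg P) \to \neg (Q \lor R).
w: forces it.
Worlds forcing the formula: {w}.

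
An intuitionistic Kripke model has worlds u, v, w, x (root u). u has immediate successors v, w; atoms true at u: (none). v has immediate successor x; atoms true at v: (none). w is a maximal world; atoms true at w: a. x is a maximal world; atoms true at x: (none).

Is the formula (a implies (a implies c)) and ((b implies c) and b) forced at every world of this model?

Not every world: u does not force (a implies (a implies c)) and ((b implies c) and b).
u does not force (a implies (a implies c)) and ((b implies c) and b) since u fails a implies (a implies c).

No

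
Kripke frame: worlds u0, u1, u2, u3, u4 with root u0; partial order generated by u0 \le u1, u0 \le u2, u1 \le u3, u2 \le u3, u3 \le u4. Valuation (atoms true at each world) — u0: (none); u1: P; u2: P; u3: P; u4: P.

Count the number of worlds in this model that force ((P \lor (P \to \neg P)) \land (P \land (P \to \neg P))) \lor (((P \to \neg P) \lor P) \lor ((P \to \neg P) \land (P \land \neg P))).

4

u0: does not force it — u0 \nVdash ((P \lor (P \to \neg P)) \land (P \land (P \to \neg P))) \lor (((P \to \neg P) \lor P) \lor ((P \to \neg P) \land (P \land \neg P))): neither disjunct is forced at u0.
u1: forces it.
u2: forces it.
u3: forces it.
u4: forces it.
Worlds forcing the formula: {u1, u2, u3, u4}.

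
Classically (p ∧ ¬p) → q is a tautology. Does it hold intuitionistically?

Yes

This is an instance of ex falso quodlibet, which is intuitionistically derivable.
No world can force both p and ¬p, so the antecedent p ∧ ¬p is never forced and the implication holds vacuously at every world.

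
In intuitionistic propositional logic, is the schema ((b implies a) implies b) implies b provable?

No

This is Peirce's law, which is not intuitionistically valid.
A Kripke countermodel: worlds u0, u1; order generated by u0 <= u1; atoms true at each world — u0:{}; u1:{b}.
u0 does not force ((b implies a) implies b) implies b: already at u0 itself, u0 forces (b implies a) implies b but u0 does not force b.
u0 lacks atom b, so u0 does not force b.
So the root u0 does not force the formula.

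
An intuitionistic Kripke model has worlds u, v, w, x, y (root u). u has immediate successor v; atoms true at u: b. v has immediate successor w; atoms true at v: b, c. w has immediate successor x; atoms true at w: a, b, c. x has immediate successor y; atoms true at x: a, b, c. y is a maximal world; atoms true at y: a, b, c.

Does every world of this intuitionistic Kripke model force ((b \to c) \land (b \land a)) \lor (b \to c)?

No

Not every world: u \nVdash ((b \to c) \land (b \land a)) \lor (b \to c).
u \nVdash ((b \to c) \land (b \land a)) \lor (b \to c): neither disjunct is forced at u.
u \nVdash (b \to c) \land (b \land a) since u fails b \to c.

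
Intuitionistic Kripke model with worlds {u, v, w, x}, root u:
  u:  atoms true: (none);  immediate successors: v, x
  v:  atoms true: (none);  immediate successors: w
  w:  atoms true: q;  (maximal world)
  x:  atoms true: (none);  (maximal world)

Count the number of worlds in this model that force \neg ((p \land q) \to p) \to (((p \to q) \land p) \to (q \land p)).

4

u: forces it.
v: forces it.
w: forces it.
x: forces it.
Worlds forcing the formula: {u, v, w, x}.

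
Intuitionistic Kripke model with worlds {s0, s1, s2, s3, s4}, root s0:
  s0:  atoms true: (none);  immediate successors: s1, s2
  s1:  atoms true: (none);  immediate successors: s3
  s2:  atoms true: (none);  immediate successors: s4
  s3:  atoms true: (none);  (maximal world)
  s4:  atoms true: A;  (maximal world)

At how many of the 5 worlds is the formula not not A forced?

2

s0: does not force it — s0 does not force not not A since s1 is accessible from s0 and s1 forces not A.
s1: does not force it.
s2: forces it.
s3: does not force it.
s4: forces it.
Worlds forcing the formula: {s2, s4}.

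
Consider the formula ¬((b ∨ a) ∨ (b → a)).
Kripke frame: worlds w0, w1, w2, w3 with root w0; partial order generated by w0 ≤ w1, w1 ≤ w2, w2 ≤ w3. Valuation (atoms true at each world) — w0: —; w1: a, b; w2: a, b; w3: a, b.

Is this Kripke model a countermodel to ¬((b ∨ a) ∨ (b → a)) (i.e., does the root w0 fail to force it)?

Yes

w0 ⊮ ¬((b ∨ a) ∨ (b → a)) since w0 is accessible from w0 and w0 ⊩ (b ∨ a) ∨ (b → a).
w0 ⊩ (b ∨ a) ∨ (b → a) via the disjunct b → a.
So the root w0 does not force ¬((b ∨ a) ∨ (b → a)); the model is a countermodel.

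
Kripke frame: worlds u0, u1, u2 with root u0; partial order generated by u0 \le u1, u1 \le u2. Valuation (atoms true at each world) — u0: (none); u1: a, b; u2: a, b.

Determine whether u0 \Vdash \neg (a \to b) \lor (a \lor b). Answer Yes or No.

No

u0 \nVdash \neg (a \to b) \lor (a \lor b): neither disjunct is forced at u0.
u0 \nVdash \neg (a \to b) since u0 is accessible from u0 and u0 \Vdash a \to b.
u0 \Vdash a \to b: every world accessible from u0 that forces a (namely u1, u2) also forces b.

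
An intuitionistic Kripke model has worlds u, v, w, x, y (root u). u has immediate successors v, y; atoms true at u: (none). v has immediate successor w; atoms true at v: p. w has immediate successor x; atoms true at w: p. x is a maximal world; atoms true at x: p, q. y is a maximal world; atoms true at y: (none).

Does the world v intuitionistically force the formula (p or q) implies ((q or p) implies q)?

No

v does not force (p or q) implies ((q or p) implies q): already at v itself, v forces p or q but v does not force (q or p) implies q.
v does not force (q or p) implies q: already at v itself, v forces q or p but v does not force q.
v lacks atom q, so v does not force q.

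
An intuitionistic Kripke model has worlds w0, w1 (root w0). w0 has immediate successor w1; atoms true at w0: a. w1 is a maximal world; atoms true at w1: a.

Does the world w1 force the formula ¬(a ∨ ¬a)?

w1 ⊮ ¬(a ∨ ¬a) since w1 is accessible from w1 and w1 ⊩ a ∨ ¬a.
w1 ⊩ a ∨ ¬a via the disjunct a.

No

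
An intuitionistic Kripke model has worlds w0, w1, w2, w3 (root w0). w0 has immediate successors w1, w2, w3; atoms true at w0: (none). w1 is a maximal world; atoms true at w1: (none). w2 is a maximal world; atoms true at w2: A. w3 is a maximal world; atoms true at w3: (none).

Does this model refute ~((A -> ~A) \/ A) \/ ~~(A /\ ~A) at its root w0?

Yes

w0 ||-/- ~((A -> ~A) \/ A) \/ ~~(A /\ ~A): neither disjunct is forced at w0.
w0 ||-/- ~((A -> ~A) \/ A) since w1 is accessible from w0 and w1 ||- (A -> ~A) \/ A.
w1 ||- (A -> ~A) \/ A via the disjunct A -> ~A.
So the root w0 does not force ~((A -> ~A) \/ A) \/ ~~(A /\ ~A); the model is a countermodel.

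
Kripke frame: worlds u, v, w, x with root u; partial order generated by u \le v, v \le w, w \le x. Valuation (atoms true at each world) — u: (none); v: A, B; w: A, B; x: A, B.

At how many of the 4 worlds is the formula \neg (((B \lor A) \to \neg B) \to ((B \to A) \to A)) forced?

u: does not force it — u \nVdash \neg (((B \lor A) \to \neg B) \to ((B \to A) \to A)) since u is accessible from u and u \Vdash ((B \lor A) \to \neg B) \to ((B \to A) \to A).
v: does not force it — v \nVdash \neg (((B \lor A) \to \neg B) \to ((B \to A) \to A)) since v is accessible from v and v \Vdash ((B \lor A) \to \neg B) \to ((B \to A) \to A).
w: does not force it.
x: does not force it.
Worlds forcing the formula: { }.

0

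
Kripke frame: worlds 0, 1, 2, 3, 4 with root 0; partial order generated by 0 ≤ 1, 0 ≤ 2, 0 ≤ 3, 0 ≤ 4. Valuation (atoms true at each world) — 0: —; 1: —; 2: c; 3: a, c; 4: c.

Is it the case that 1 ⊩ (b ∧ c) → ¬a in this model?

1 ⊩ (b ∧ c) → ¬a vacuously: no world accessible from 1 forces the antecedent b ∧ c.

Yes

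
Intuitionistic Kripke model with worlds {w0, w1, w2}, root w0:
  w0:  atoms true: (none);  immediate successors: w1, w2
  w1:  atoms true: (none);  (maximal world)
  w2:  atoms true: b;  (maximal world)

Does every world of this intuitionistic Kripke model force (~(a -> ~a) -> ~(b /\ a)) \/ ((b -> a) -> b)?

Yes

w0 ||- (~(a -> ~a) -> ~(b /\ a)) \/ ((b -> a) -> b) via the disjunct ~(a -> ~a) -> ~(b /\ a).
Since the root w0 forces (~(a -> ~a) -> ~(b /\ a)) \/ ((b -> a) -> b) and forcing is persistent (monotone upward), every world forces it.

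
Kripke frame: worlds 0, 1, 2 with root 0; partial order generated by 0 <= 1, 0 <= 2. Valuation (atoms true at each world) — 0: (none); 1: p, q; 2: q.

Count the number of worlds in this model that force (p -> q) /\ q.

2

0: does not force it — 0 ||-/- (p -> q) /\ q since 0 fails q.
1: forces it.
2: forces it.
Worlds forcing the formula: {1, 2}.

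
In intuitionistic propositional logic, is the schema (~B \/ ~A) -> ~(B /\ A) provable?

Yes

This is a constructively valid De Morgan direction (disjunction of negations to negated conjunction), which is intuitionistically derivable.
If ~B holds at a world then no accessible world forces B, hence none forces B /\ A; likewise for ~A.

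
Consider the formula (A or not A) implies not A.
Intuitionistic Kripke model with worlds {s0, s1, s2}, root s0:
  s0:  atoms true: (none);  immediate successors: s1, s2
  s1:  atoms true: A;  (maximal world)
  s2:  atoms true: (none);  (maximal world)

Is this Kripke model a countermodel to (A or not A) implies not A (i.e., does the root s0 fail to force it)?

s0 does not force (A or not A) implies not A: at the accessible world s1, s1 forces A or not A but s1 does not force not A.
s1 does not force not A since s1 is accessible from s1 and s1 forces A.
So the root s0 does not force (A or not A) implies not A; the model is a countermodel.

Yes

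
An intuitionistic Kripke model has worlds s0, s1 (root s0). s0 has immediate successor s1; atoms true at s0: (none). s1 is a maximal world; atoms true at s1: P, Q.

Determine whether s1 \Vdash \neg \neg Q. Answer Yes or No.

Yes

s1 \Vdash \neg \neg Q: no world accessible from s1 forces \neg Q.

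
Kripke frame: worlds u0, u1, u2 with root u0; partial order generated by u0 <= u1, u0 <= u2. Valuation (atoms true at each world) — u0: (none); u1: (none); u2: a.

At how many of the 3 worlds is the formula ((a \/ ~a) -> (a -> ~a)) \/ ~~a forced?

2

u0: does not force it — u0 ||-/- ((a \/ ~a) -> (a -> ~a)) \/ ~~a: neither disjunct is forced at u0.
u1: forces it.
u2: forces it.
Worlds forcing the formula: {u1, u2}.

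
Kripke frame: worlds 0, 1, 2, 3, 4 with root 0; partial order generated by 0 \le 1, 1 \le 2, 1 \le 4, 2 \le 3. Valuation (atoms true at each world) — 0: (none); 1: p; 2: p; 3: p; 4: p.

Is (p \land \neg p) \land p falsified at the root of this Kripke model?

0 \nVdash (p \land \neg p) \land p since 0 fails p \land \neg p.
So the root 0 does not force (p \land \neg p) \land p; the model is a countermodel.

Yes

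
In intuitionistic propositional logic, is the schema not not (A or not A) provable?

Yes

This is the double negation of excluded middle, which is intuitionistically derivable.
Assuming not (A or not A): from A we'd get A or not A, so not A; but then A or not A again — contradiction. Hence not not (A or not A).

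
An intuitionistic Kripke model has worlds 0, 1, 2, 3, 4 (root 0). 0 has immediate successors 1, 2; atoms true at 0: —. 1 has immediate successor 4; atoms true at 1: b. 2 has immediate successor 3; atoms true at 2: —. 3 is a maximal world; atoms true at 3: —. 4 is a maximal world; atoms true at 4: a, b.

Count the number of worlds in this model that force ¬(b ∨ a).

0: does not force it — 0 ⊮ ¬(b ∨ a) since 1 is accessible from 0 and 1 ⊩ b ∨ a.
1: does not force it.
2: forces it.
3: forces it.
4: does not force it.
Worlds forcing the formula: {2, 3}.

2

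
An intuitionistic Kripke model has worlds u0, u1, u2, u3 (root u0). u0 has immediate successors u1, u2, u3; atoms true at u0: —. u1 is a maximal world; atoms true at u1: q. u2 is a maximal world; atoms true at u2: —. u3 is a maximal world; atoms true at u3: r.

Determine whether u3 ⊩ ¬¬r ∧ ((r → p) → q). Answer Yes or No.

Yes

u3 ⊩ ¬¬r ∧ ((r → p) → q) since u3 forces both conjuncts.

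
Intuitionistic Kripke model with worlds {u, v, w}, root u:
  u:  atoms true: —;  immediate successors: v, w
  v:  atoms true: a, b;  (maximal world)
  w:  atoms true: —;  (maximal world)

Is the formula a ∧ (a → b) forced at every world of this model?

No

Not every world: u ⊮ a ∧ (a → b).
u ⊮ a ∧ (a → b) since u fails a.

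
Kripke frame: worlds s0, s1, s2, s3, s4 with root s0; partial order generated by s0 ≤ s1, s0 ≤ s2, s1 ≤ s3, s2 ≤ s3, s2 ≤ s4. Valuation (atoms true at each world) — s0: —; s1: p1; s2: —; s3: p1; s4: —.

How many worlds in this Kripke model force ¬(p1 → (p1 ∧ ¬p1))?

s0: does not force it — s0 ⊮ ¬(p1 → (p1 ∧ ¬p1)) since s4 is accessible from s0 and s4 ⊩ p1 → (p1 ∧ ¬p1).
s1: forces it.
s2: does not force it.
s3: forces it.
s4: does not force it.
Worlds forcing the formula: {s1, s3}.

2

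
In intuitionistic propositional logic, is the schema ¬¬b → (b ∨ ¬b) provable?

No

This is a variant of double-negation elimination (deriving excluded middle from double negation), which is not intuitionistically valid.
A Kripke countermodel: worlds 0, 1; order generated by 0 ≤ 1; atoms true at each world — 0:{}; 1:{b}.
0 ⊮ ¬¬b → (b ∨ ¬b): already at 0 itself, 0 ⊩ ¬¬b but 0 ⊮ b ∨ ¬b.
0 ⊮ b ∨ ¬b: neither disjunct is forced at 0.
0 lacks atom b, so 0 ⊮ b.
So the root 0 does not force the formula.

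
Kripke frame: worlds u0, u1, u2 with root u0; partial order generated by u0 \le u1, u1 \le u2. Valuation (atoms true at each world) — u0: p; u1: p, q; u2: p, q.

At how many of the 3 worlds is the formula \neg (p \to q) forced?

0

u0: does not force it — u0 \nVdash \neg (p \to q) since u1 is accessible from u0 and u1 \Vdash p \to q.
u1: does not force it — u1 \nVdash \neg (p \to q) since u1 is accessible from u1 and u1 \Vdash p \to q.
u2: does not force it — u2 \nVdash \neg (p \to q) since u2 is accessible from u2 and u2 \Vdash p \to q.
Worlds forcing the formula: { }.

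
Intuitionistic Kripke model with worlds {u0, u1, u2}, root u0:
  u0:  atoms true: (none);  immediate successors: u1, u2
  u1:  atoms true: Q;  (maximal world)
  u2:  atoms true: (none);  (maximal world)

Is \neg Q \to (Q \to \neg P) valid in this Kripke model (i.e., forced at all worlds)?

Yes

u0 \Vdash \neg Q \to (Q \to \neg P): every world accessible from u0 that forces \neg Q (namely u2) also forces Q \to \neg P.
Since the root u0 forces \neg Q \to (Q \to \neg P) and forcing is persistent (monotone upward), every world forces it.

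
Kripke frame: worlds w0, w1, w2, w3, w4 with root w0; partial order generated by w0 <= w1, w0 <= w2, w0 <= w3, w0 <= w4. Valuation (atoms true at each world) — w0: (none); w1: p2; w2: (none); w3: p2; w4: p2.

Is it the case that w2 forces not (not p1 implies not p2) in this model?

w2 does not force not (not p1 implies not p2) since w2 is accessible from w2 and w2 forces not p1 implies not p2.
w2 forces not p1 implies not p2: every world accessible from w2 that forces not p1 (namely w2) also forces not p2.

No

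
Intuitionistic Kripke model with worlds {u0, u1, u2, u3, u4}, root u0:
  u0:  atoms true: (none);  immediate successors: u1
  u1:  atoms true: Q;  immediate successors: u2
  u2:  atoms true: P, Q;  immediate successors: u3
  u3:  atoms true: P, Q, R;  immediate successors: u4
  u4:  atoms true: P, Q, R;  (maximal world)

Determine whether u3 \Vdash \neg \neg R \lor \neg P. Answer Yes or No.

Yes

u3 \Vdash \neg \neg R \lor \neg P via the disjunct \neg \neg R.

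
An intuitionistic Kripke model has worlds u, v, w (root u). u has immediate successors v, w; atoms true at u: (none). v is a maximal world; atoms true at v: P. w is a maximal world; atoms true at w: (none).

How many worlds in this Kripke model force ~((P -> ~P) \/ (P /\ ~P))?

1

u: does not force it — u ||-/- ~((P -> ~P) \/ (P /\ ~P)) since w is accessible from u and w ||- (P -> ~P) \/ (P /\ ~P).
v: forces it.
w: does not force it — w ||-/- ~((P -> ~P) \/ (P /\ ~P)) since w is accessible from w and w ||- (P -> ~P) \/ (P /\ ~P).
Worlds forcing the formula: {v}.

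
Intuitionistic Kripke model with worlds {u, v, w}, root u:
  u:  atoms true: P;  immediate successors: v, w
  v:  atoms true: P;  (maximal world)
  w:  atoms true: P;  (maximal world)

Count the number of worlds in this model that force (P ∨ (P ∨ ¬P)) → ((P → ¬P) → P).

u: forces it.
v: forces it.
w: forces it.
Worlds forcing the formula: {u, v, w}.

3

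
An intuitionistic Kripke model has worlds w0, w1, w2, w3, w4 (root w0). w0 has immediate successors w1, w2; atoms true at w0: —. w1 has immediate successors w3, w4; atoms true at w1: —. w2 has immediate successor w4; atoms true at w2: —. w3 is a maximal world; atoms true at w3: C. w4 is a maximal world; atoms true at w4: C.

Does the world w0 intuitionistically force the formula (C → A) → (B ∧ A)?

Yes

w0 ⊩ (C → A) → (B ∧ A) vacuously: no world accessible from w0 forces the antecedent C → A.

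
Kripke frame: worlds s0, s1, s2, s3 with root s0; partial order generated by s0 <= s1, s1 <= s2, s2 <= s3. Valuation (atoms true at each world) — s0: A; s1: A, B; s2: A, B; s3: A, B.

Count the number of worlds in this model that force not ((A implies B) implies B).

0

s0: does not force it — s0 does not force not ((A implies B) implies B) since s0 is accessible from s0 and s0 forces (A implies B) implies B.
s1: does not force it — s1 does not force not ((A implies B) implies B) since s1 is accessible from s1 and s1 forces (A implies B) implies B.
s2: does not force it — s2 does not force not ((A implies B) implies B) since s2 is accessible from s2 and s2 forces (A implies B) implies B.
s3: does not force it.
Worlds forcing the formula: { }.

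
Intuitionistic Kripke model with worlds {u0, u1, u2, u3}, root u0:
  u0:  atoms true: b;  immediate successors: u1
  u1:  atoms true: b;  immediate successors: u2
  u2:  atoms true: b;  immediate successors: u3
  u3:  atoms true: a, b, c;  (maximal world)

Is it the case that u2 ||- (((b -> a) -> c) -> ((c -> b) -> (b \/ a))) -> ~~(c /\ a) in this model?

u2 ||- (((b -> a) -> c) -> ((c -> b) -> (b \/ a))) -> ~~(c /\ a): every world accessible from u2 that forces ((b -> a) -> c) -> ((c -> b) -> (b \/ a)) (namely u2, u3) also forces ~~(c /\ a).

Yes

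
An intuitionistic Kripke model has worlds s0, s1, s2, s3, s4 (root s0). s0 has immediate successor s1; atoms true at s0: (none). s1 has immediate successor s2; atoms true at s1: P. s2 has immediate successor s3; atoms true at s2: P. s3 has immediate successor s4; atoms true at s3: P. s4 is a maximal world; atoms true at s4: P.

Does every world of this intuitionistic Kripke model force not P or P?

No

Not every world: s0 does not force not P or P.
s0 does not force not P or P: neither disjunct is forced at s0.
s0 does not force not P since s1 is accessible from s0 and s1 forces P.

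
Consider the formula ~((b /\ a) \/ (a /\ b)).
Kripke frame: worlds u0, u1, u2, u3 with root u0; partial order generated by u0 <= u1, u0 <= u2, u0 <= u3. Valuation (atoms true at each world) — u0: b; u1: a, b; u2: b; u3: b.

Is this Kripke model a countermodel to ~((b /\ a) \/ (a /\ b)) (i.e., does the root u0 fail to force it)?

Yes

u0 ||-/- ~((b /\ a) \/ (a /\ b)) since u1 is accessible from u0 and u1 ||- (b /\ a) \/ (a /\ b).
u1 ||- (b /\ a) \/ (a /\ b) via the disjunct b /\ a.
So the root u0 does not force ~((b /\ a) \/ (a /\ b)); the model is a countermodel.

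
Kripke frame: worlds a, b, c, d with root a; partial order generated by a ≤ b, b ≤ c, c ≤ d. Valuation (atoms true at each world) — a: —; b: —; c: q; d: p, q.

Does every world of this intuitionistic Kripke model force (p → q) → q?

No

Not every world: a ⊮ (p → q) → q.
a ⊮ (p → q) → q: already at a itself, a ⊩ p → q but a ⊮ q.
a lacks atom q, so a ⊮ q.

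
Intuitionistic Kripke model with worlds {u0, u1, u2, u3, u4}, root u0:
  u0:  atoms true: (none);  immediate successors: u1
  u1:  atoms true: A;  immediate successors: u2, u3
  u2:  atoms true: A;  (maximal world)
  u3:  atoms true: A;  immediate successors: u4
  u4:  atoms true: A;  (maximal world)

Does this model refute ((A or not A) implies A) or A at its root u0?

u0 forces ((A or not A) implies A) or A via the disjunct (A or not A) implies A.
So the root u0 forces ((A or not A) implies A) or A; the model is not a countermodel.

No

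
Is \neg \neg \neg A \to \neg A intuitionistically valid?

Yes

This is triple-negation reduction, which is intuitionistically derivable.
Assume \neg \neg \neg A and suppose A. Then \neg \neg A (double-negation introduction), contradicting \neg \neg \neg A. So \neg A.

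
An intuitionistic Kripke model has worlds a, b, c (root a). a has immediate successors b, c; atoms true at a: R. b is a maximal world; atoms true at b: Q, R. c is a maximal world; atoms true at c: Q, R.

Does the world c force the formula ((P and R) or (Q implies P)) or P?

No

c does not force ((P and R) or (Q implies P)) or P: neither disjunct is forced at c.
c does not force (P and R) or (Q implies P): neither disjunct is forced at c.
c does not force P and R since c fails P.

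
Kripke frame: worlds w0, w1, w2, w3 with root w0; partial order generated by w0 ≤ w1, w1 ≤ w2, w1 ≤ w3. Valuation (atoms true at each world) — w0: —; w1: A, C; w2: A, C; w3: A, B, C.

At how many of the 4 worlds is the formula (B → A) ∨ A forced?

w0: forces it.
w1: forces it.
w2: forces it.
w3: forces it.
Worlds forcing the formula: {w0, w1, w2, w3}.

4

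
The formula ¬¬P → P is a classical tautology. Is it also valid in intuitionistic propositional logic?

This is double-negation elimination, which is not intuitionistically valid.
A Kripke countermodel: worlds s0, s1; order generated by s0 ≤ s1; atoms true at each world — s0:{}; s1:{P}.
s0 ⊮ ¬¬P → P: already at s0 itself, s0 ⊩ ¬¬P but s0 ⊮ P.
s0 lacks atom P, so s0 ⊮ P.
So the root s0 does not force the formula.

No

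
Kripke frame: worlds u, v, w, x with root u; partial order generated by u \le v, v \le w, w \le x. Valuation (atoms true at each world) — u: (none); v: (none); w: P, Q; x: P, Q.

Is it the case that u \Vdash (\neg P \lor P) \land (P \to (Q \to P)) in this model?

u \nVdash (\neg P \lor P) \land (P \to (Q \to P)) since u fails \neg P \lor P.

No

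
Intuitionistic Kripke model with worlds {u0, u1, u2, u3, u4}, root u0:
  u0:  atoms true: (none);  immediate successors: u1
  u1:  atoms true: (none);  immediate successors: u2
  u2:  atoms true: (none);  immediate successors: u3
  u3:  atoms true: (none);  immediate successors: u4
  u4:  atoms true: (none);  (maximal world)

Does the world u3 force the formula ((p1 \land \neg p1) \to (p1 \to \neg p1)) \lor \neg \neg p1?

u3 \Vdash ((p1 \land \neg p1) \to (p1 \to \neg p1)) \lor \neg \neg p1 via the disjunct (p1 \land \neg p1) \to (p1 \to \neg p1).

Yes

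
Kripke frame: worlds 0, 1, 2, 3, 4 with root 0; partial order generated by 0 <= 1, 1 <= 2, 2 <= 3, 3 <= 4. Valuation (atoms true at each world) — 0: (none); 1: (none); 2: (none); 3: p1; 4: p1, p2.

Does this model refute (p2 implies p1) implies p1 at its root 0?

0 does not force (p2 implies p1) implies p1: already at 0 itself, 0 forces p2 implies p1 but 0 does not force p1.
0 lacks atom p1, so 0 does not force p1.
So the root 0 does not force (p2 implies p1) implies p1; the model is a countermodel.

Yes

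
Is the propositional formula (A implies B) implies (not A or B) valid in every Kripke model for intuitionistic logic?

No

This is the material-implication-as-disjunction principle, which is not intuitionistically valid.
A Kripke countermodel: worlds u, v; order generated by u <= v; atoms true at each world — u:{}; v:{A,B}.
u does not force (A implies B) implies (not A or B): already at u itself, u forces A implies B but u does not force not A or B.
u does not force not A or B: neither disjunct is forced at u.
u does not force not A since v is accessible from u and v forces A.
So the root u does not force the formula.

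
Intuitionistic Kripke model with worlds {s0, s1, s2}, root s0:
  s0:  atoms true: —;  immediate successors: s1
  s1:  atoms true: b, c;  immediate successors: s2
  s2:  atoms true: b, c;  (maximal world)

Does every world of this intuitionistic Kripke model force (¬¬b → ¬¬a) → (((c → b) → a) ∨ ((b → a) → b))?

Yes

s0 ⊩ (¬¬b → ¬¬a) → (((c → b) → a) ∨ ((b → a) → b)) vacuously: no world accessible from s0 forces the antecedent ¬¬b → ¬¬a.
Since the root s0 forces (¬¬b → ¬¬a) → (((c → b) → a) ∨ ((b → a) → b)) and forcing is persistent (monotone upward), every world forces it.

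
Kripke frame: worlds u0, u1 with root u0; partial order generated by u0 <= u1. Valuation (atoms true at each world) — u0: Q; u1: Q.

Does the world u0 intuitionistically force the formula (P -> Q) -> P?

u0 ||-/- (P -> Q) -> P: already at u0 itself, u0 ||- P -> Q but u0 ||-/- P.
u0 lacks atom P, so u0 ||-/- P.

No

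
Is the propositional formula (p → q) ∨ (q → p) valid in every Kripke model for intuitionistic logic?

No

This is the Gödel–Dummett linearity axiom, which is not intuitionistically valid.
A Kripke countermodel: worlds w0, w1, w2; order generated by w0 ≤ w1, w0 ≤ w2; atoms true at each world — w0:{}; w1:{p}; w2:{q}.
w0 ⊮ (p → q) ∨ (q → p): neither disjunct is forced at w0.
w0 ⊮ p → q: at the accessible world w1, w1 ⊩ p but w1 ⊮ q.
w1 lacks atom q, so w1 ⊮ q.
So the root w0 does not force the formula.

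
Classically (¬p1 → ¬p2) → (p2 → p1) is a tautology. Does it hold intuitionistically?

No

This is the converse of contraposition, which is not intuitionistically valid.
A Kripke countermodel: worlds 0, 1; order generated by 0 ≤ 1; atoms true at each world — 0:{p2}; 1:{p1,p2}.
0 ⊮ (¬p1 → ¬p2) → (p2 → p1): already at 0 itself, 0 ⊩ ¬p1 → ¬p2 but 0 ⊮ p2 → p1.
0 ⊮ p2 → p1: already at 0 itself, 0 ⊩ p2 but 0 ⊮ p1.
0 lacks atom p1, so 0 ⊮ p1.
So the root 0 does not force the formula.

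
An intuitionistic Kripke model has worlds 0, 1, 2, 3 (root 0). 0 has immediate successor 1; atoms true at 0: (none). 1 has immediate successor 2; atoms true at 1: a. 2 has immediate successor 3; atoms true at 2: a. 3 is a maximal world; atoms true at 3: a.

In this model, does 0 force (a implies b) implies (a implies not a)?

Yes

0 forces (a implies b) implies (a implies not a) vacuously: no world accessible from 0 forces the antecedent a implies b.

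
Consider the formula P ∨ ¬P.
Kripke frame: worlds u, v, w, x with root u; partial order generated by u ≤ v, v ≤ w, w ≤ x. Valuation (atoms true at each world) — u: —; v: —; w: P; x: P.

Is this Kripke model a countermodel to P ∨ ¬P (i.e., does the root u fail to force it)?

Yes

u ⊮ P ∨ ¬P: neither disjunct is forced at u.
u lacks atom P, so u ⊮ P.
So the root u does not force P ∨ ¬P; the model is a countermodel.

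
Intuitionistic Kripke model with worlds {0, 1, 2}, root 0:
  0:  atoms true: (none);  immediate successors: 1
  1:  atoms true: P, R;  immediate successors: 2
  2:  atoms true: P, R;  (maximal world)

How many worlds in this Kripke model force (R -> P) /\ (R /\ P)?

2

0: does not force it — 0 ||-/- (R -> P) /\ (R /\ P) since 0 fails R /\ P.
1: forces it.
2: forces it.
Worlds forcing the formula: {1, 2}.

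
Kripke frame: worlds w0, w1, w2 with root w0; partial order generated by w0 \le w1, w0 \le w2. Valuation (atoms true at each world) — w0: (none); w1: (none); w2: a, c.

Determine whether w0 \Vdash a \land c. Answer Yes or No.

No

w0 \nVdash a \land c since w0 fails a.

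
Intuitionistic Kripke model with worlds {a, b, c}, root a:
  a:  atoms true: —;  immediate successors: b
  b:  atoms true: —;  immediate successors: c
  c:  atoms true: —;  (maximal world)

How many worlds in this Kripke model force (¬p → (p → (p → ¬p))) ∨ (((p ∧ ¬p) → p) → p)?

a: forces it.
b: forces it.
c: forces it.
Worlds forcing the formula: {a, b, c}.

3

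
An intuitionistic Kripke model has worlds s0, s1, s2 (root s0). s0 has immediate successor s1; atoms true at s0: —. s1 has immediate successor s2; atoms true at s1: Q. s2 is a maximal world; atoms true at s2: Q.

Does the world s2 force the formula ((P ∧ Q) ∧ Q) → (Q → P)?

s2 ⊩ ((P ∧ Q) ∧ Q) → (Q → P) vacuously: no world accessible from s2 forces the antecedent (P ∧ Q) ∧ Q.

Yes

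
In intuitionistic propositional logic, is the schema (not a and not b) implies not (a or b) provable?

This is a constructively valid De Morgan direction (conjunction of negations to negated disjunction), which is intuitionistically derivable.
If both not a and not b hold at a world, no accessible world forces a or forces b, so none forces a or b.

Yes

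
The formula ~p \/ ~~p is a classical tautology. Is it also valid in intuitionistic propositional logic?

No

This is the weak law of excluded middle, which is not intuitionistically valid.
A Kripke countermodel: worlds a, b, c; order generated by a <= b, a <= c; atoms true at each world — a:{}; b:{p}; c:{}.
a ||-/- ~p \/ ~~p: neither disjunct is forced at a.
a ||-/- ~p since b is accessible from a and b ||- p.
So the root a does not force the formula.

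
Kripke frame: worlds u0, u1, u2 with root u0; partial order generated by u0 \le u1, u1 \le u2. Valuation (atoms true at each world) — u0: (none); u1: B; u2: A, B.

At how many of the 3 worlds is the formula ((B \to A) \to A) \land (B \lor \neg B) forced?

u0: does not force it — u0 \nVdash ((B \to A) \to A) \land (B \lor \neg B) since u0 fails B \lor \neg B.
u1: forces it.
u2: forces it.
Worlds forcing the formula: {u1, u2}.

2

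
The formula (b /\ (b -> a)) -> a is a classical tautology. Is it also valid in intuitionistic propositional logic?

This is modus ponens in implicational form, which is intuitionistically derivable.
If a world forces b and b -> a, then applying the implication at that world (which is accessible from itself) gives a.

Yes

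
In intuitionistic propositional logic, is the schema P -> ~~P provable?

Yes

This is double-negation introduction, which is intuitionistically derivable.
If a world forces P then every accessible world forces P (persistence), so none forces ~P; hence ~~P.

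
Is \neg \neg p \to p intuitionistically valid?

No

This is double-negation elimination, which is not intuitionistically valid.
A Kripke countermodel: worlds u, v; order generated by u \le v; atoms true at each world — u:{}; v:{p}.
u \nVdash \neg \neg p \to p: already at u itself, u \Vdash \neg \neg p but u \nVdash p.
u lacks atom p, so u \nVdash p.
So the root u does not force the formula.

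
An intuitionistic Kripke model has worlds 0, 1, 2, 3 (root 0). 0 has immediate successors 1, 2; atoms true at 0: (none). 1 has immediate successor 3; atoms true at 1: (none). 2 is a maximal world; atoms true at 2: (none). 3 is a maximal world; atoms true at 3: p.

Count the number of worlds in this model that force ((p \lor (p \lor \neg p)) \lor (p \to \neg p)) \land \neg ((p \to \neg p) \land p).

0: does not force it — 0 \nVdash ((p \lor (p \lor \neg p)) \lor (p \to \neg p)) \land \neg ((p \to \neg p) \land p) since 0 fails (p \lor (p \lor \neg p)) \lor (p \to \neg p).
1: does not force it — 1 \nVdash ((p \lor (p \lor \neg p)) \lor (p \to \neg p)) \land \neg ((p \to \neg p) \land p) since 1 fails (p \lor (p \lor \neg p)) \lor (p \to \neg p).
2: forces it.
3: forces it.
Worlds forcing the formula: {2, 3}.

2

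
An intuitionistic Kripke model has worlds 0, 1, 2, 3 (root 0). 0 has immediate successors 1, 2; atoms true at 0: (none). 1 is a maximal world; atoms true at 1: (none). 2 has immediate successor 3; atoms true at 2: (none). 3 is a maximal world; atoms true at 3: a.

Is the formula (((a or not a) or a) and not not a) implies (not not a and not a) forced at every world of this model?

No

Not every world: 0 does not force (((a or not a) or a) and not not a) implies (not not a and not a).
0 does not force (((a or not a) or a) and not not a) implies (not not a and not a): at the accessible world 3, 3 forces ((a or not a) or a) and not not a but 3 does not force not not a and not a.
3 does not force not not a and not a since 3 fails not a.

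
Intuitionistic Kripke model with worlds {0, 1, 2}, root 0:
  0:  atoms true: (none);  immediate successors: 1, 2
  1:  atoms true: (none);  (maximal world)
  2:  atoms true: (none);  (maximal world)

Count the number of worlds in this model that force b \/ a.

0: does not force it — 0 ||-/- b \/ a: neither disjunct is forced at 0.
1: does not force it — 1 ||-/- b \/ a: neither disjunct is forced at 1.
2: does not force it — 2 ||-/- b \/ a: neither disjunct is forced at 2.
Worlds forcing the formula: { }.

0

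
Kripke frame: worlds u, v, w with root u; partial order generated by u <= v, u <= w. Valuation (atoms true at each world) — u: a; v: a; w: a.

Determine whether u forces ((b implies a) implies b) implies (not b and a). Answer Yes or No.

u forces ((b implies a) implies b) implies (not b and a) vacuously: no world accessible from u forces the antecedent (b implies a) implies b.

Yes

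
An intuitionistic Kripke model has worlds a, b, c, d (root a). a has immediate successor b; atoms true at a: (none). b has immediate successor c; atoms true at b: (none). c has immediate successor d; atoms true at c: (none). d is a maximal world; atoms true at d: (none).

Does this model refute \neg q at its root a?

a \Vdash \neg q: no world accessible from a forces q.
So the root a forces \neg q; the model is not a countermodel.

No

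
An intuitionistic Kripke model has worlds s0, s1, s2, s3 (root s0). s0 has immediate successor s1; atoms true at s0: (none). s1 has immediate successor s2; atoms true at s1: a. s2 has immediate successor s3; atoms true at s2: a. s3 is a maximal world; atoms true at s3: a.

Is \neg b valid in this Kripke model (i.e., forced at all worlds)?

s0 \Vdash \neg b: no world accessible from s0 forces b.
Since the root s0 forces \neg b and forcing is persistent (monotone upward), every world forces it.

Yes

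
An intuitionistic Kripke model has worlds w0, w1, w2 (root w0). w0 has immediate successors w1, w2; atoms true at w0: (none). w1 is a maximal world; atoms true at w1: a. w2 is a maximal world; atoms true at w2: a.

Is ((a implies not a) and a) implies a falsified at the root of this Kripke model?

No

w0 forces ((a implies not a) and a) implies a vacuously: no world accessible from w0 forces the antecedent (a implies not a) and a.
So the root w0 forces ((a implies not a) and a) implies a; the model is not a countermodel.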